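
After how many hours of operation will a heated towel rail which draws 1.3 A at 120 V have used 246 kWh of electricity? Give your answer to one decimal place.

1576.9 h

Power = 1.3 A × 120 V = 156 W = 0.156 kW
Hours = 246 kWh ÷ 0.156 kW = 1576.9 h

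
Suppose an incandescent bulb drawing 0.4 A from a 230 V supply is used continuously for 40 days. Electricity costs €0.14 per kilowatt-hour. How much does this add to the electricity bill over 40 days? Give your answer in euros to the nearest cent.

Power = 0.4 A × 230 V = 92 W = 0.092 kW
Runtime = 24 h × 40 = 960 h
Energy = 0.092 kW × 960 h = 88.32 kWh
Cost = 88.32 kWh × €0.14/kWh = €12.36

€12.36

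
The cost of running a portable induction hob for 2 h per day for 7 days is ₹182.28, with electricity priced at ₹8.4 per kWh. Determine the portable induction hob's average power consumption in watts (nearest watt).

Energy = ₹182.28 ÷ ₹8.4/kWh = 21.7 kWh
Runtime = 2 h/day × 7 days = 14 h
Power = 21.7 kWh ÷ 14 h = 1.55 kW = 1550 W

1550 W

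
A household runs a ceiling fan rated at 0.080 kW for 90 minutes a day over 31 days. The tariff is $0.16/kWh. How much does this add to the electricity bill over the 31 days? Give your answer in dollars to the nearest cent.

Runtime = 90 min × 31 = 2790 min = 46.5 h
Energy = 0.08 kW × 46.5 h = 3.72 kWh
Cost = 3.72 kWh × $0.16/kWh = $0.60

$0.60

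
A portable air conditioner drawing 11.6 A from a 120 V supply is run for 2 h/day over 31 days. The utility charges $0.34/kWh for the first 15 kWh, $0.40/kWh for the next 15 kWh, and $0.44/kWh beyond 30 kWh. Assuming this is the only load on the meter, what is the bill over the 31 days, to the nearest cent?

Power = 11.6 A × 120 V = 1392 W = 1.392 kW
Runtime = 2 h/day × 31 days = 62 h
Energy = 1.392 kW × 62 h = 86.304 kWh
Tier 1 (0–15 kWh): 15 × $0.34 = $5.1
Tier 2 (15–30 kWh): 15 × $0.40 = $6
Above 30 kWh: 56.304 × $0.44 = $24.77376
Bill = $35.87

$35.87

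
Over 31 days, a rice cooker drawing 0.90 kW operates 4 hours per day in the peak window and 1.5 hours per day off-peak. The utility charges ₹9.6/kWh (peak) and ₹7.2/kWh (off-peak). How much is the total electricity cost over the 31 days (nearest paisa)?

Peak energy = 0.9 kW × 4 h × 31 = 111.6 kWh
Off-peak energy = 0.9 kW × 1.5 h × 31 = 41.85 kWh
Cost = 111.6 × ₹9.6 + 41.85 × ₹7.2 = ₹1071.36 + ₹301.32 = ₹1372.68

₹1372.68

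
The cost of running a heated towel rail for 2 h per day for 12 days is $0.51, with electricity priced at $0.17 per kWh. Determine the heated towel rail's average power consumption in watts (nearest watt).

Energy = $0.51 ÷ $0.17/kWh = 3 kWh
Runtime = 2 h/day × 12 days = 24 h
Power = 3 kWh ÷ 24 h = 0.125 kW = 125 W

125 W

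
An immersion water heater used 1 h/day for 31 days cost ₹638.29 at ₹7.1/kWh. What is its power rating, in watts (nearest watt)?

2900 W

Energy = ₹638.29 ÷ ₹7.1/kWh = 89.9 kWh
Runtime = 1 h/day × 31 days = 31 h
Power = 89.9 kWh ÷ 31 h = 2.9 kW = 2900 W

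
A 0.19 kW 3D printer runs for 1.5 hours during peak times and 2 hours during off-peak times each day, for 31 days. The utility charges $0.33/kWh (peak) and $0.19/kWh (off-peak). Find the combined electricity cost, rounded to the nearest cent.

Peak energy = 0.19 kW × 1.5 h × 31 = 8.835 kWh
Off-peak energy = 0.19 kW × 2 h × 31 = 11.78 kWh
Cost = 8.835 × $0.33 + 11.78 × $0.19 = $2.91555 + $2.2382 = $5.15

$5.15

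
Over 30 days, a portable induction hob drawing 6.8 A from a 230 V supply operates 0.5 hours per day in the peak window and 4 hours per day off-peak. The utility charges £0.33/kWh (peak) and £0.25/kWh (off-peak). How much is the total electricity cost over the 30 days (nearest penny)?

£54.66

Power = 6.8 A × 230 V = 1564 W = 1.564 kW
Peak energy = 1.564 kW × 0.5 h × 30 = 23.46 kWh
Off-peak energy = 1.564 kW × 4 h × 30 = 187.68 kWh
Cost = 23.46 × £0.33 + 187.68 × £0.25 = £7.7418 + £46.92 = £54.66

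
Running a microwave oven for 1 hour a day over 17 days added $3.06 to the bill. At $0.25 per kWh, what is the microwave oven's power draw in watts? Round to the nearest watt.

720 W

Energy = $3.06 ÷ $0.25/kWh = 12.24 kWh
Runtime = 1 h/day × 17 days = 17 h
Power = 12.24 kWh ÷ 17 h = 0.72 kW = 720 W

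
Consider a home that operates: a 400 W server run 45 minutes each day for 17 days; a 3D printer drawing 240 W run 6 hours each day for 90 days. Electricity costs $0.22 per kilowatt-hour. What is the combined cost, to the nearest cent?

$29.63

server: Runtime = 45 min × 17 = 765 min = 12.75 h
server: 0.4 kW × 12.75 h = 5.1 kWh
3D printer: Runtime = 6 h/day × 90 days = 540 h
3D printer: 0.24 kW × 540 h = 129.6 kWh
Total energy = 134.7 kWh
Cost = 134.7 × $0.22 = $29.63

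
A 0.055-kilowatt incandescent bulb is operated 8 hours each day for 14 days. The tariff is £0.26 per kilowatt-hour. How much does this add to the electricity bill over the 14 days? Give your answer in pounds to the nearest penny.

£1.60

Runtime = 8 h/day × 14 days = 112 h
Energy = 0.055 kW × 112 h = 6.16 kWh
Cost = 6.16 kWh × £0.26/kWh = £1.60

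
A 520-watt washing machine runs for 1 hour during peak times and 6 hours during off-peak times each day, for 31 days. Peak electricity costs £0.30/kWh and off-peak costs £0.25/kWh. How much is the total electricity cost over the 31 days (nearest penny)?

£29.02

Peak energy = 0.52 kW × 1 h × 31 = 16.12 kWh
Off-peak energy = 0.52 kW × 6 h × 31 = 96.72 kWh
Cost = 16.12 × £0.30 + 96.72 × £0.25 = £4.836 + £24.18 = £29.02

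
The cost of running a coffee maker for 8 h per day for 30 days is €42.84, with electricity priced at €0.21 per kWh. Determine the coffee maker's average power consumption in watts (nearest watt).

Energy = €42.84 ÷ €0.21/kWh = 204 kWh
Runtime = 8 h/day × 30 days = 240 h
Power = 204 kWh ÷ 240 h = 0.85 kW = 850 W

850 W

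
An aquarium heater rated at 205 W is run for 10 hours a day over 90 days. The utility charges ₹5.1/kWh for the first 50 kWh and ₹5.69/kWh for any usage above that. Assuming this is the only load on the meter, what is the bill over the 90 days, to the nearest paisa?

₹1020.31

Runtime = 10 h/day × 90 days = 900 h
Energy = 0.205 kW × 900 h = 184.5 kWh
Tier 1 (0–50 kWh): 50 × ₹5.1 = ₹255
Above 50 kWh: 134.5 × ₹5.69 = ₹765.305
Bill = ₹1020.31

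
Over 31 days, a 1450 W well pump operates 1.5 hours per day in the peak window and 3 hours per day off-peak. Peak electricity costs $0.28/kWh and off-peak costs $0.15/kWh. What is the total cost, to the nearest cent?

Peak energy = 1.45 kW × 1.5 h × 31 = 67.425 kWh
Off-peak energy = 1.45 kW × 3 h × 31 = 134.85 kWh
Cost = 67.425 × $0.28 + 134.85 × $0.15 = $18.879 + $20.2275 = $39.11

$39.11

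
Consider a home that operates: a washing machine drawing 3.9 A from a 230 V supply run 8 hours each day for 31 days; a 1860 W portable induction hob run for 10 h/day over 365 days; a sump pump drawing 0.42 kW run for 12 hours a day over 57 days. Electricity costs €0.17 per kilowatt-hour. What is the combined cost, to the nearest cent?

washing machine: Power = 3.9 A × 230 V = 897 W = 0.897 kW
washing machine: Runtime = 8 h/day × 31 days = 248 h
washing machine: 0.897 kW × 248 h = 222.456 kWh
portable induction hob: Runtime = 10 h/day × 365 days = 3650 h
portable induction hob: 1.86 kW × 3650 h = 6789 kWh
sump pump: Runtime = 12 h/day × 57 days = 684 h
sump pump: 0.42 kW × 684 h = 287.28 kWh
Total energy = 7298.736 kWh
Cost = 7298.736 × €0.17 = €1240.79

€1240.79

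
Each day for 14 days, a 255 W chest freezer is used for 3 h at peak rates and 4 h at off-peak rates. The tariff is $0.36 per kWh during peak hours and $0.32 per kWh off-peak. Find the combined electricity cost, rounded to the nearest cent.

Peak energy = 0.255 kW × 3 h × 14 = 10.71 kWh
Off-peak energy = 0.255 kW × 4 h × 14 = 14.28 kWh
Cost = 10.71 × $0.36 + 14.28 × $0.32 = $3.8556 + $4.5696 = $8.43

$8.43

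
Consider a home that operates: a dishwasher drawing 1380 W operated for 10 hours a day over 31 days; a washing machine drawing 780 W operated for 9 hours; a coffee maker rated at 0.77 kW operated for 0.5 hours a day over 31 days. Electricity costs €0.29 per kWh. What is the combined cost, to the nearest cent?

dishwasher: Runtime = 10 h/day × 31 days = 310 h
dishwasher: 1.38 kW × 310 h = 427.8 kWh
washing machine: 0.78 kW × 9 h = 7.02 kWh
coffee maker: Runtime = 0.5 h/day × 31 days = 15.5 h
coffee maker: 0.77 kW × 15.5 h = 11.935 kWh
Total energy = 446.755 kWh
Cost = 446.755 × €0.29 = €129.56

€129.56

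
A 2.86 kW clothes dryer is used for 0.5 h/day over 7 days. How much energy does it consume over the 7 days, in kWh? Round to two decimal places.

Runtime = 0.5 h/day × 7 days = 3.5 h
Energy = 2.86 kW × 3.5 h = 10.01 kWh

10.01 kWh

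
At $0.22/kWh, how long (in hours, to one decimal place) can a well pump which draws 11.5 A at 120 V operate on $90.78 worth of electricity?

299.0 h

Power = 11.5 A × 120 V = 1380 W = 1.38 kW
Energy available = $90.78 ÷ $0.22/kWh = 412.6364 kWh
Hours = 412.6364 kWh ÷ 1.38 kW = 299.0 h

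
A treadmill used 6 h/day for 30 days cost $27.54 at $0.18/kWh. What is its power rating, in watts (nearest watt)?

850 W

Energy = $27.54 ÷ $0.18/kWh = 153 kWh
Runtime = 6 h/day × 30 days = 180 h
Power = 153 kWh ÷ 180 h = 0.85 kW = 850 W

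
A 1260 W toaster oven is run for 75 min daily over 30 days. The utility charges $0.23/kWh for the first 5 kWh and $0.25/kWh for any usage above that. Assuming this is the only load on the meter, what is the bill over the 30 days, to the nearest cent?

$11.71

Runtime = 75 min × 30 = 2250 min = 37.5 h
Energy = 1.26 kW × 37.5 h = 47.25 kWh
Tier 1 (0–5 kWh): 5 × $0.23 = $1.15
Above 5 kWh: 42.25 × $0.25 = $10.5625
Bill = $11.71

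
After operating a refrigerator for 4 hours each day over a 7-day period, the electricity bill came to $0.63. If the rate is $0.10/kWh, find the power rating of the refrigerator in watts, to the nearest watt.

Energy = $0.63 ÷ $0.10/kWh = 6.3 kWh
Runtime = 4 h/day × 7 days = 28 h
Power = 6.3 kWh ÷ 28 h = 0.225 kW = 225 W

225 W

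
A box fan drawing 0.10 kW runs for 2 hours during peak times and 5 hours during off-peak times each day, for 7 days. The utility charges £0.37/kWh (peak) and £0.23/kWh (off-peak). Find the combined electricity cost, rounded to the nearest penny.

£1.32

Peak energy = 0.1 kW × 2 h × 7 = 1.4 kWh
Off-peak energy = 0.1 kW × 5 h × 7 = 3.5 kWh
Cost = 1.4 × £0.37 + 3.5 × £0.23 = £0.518 + £0.805 = £1.32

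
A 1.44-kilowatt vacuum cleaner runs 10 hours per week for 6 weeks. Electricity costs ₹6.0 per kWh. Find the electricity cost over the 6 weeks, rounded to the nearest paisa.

₹518.40

Runtime = 10 h/week × 6 weeks = 60 h
Energy = 1.44 kW × 60 h = 86.4 kWh
Cost = 86.4 kWh × ₹6.0/kWh = ₹518.40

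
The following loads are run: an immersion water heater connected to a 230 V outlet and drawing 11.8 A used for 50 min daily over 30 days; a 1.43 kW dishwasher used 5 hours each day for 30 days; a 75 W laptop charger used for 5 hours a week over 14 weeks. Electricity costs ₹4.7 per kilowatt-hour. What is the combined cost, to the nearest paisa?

immersion water heater: Power = 11.8 A × 230 V = 2714 W = 2.714 kW
immersion water heater: Runtime = 50 min × 30 = 1500 min = 25 h
immersion water heater: 2.714 kW × 25 h = 67.85 kWh
dishwasher: Runtime = 5 h/day × 30 days = 150 h
dishwasher: 1.43 kW × 150 h = 214.5 kWh
laptop charger: Runtime = 5 h/week × 14 weeks = 70 h
laptop charger: 0.075 kW × 70 h = 5.25 kWh
Total energy = 287.6 kWh
Cost = 287.6 × ₹4.7 = ₹1351.72

₹1351.72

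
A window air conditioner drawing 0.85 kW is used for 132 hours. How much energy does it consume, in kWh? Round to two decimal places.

112.20 kWh

Energy = 0.85 kW × 132 h = 112.2 kWh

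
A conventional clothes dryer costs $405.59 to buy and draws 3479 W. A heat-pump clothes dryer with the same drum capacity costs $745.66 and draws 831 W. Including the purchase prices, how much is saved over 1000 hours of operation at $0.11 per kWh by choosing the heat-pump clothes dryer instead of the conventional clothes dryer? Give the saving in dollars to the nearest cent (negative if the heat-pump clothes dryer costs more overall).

-$48.79

conventional clothes dryer: $405.59 + (3479/1000) kW × 1000 h × $0.11 = $405.59 + $382.69 = $788.28
heat-pump clothes dryer: $745.66 + (831/1000) kW × 1000 h × $0.11 = $745.66 + $91.41 = $837.07
Saving = $788.28 − $837.07 = −$48.79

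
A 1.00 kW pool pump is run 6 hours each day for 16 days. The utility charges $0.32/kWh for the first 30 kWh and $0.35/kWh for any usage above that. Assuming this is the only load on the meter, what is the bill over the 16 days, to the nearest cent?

$32.70

Runtime = 6 h/day × 16 days = 96 h
Energy = 1 kW × 96 h = 96 kWh
Tier 1 (0–30 kWh): 30 × $0.32 = $9.6
Above 30 kWh: 66 × $0.35 = $23.1
Bill = $32.70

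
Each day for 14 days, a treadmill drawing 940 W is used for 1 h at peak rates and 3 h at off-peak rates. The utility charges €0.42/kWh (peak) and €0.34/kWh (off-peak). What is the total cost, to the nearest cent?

€18.95

Peak energy = 0.94 kW × 1 h × 14 = 13.16 kWh
Off-peak energy = 0.94 kW × 3 h × 14 = 39.48 kWh
Cost = 13.16 × €0.42 + 39.48 × €0.34 = €5.5272 + €13.4232 = €18.95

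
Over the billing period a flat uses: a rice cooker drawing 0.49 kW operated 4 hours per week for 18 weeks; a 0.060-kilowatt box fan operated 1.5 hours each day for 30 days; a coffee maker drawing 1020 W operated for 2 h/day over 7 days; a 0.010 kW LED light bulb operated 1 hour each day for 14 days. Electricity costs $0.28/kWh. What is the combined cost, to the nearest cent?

$14.67

rice cooker: Runtime = 4 h/week × 18 weeks = 72 h
rice cooker: 0.49 kW × 72 h = 35.28 kWh
box fan: Runtime = 1.5 h/day × 30 days = 45 h
box fan: 0.06 kW × 45 h = 2.7 kWh
coffee maker: Runtime = 2 h/day × 7 days = 14 h
coffee maker: 1.02 kW × 14 h = 14.28 kWh
LED light bulb: Runtime = 1 h/day × 14 days = 14 h
LED light bulb: 0.01 kW × 14 h = 0.14 kWh
Total energy = 52.4 kWh
Cost = 52.4 × $0.28 = $14.67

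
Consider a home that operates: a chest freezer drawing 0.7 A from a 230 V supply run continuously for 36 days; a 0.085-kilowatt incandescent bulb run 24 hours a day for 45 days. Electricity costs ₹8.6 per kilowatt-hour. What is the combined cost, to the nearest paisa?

₹1985.77

chest freezer: Power = 0.7 A × 230 V = 161 W = 0.161 kW
chest freezer: Runtime = 24 h × 36 = 864 h
chest freezer: 0.161 kW × 864 h = 139.104 kWh
incandescent bulb: Runtime = 24 h × 45 = 1080 h
incandescent bulb: 0.085 kW × 1080 h = 91.8 kWh
Total energy = 230.904 kWh
Cost = 230.904 × ₹8.6 = ₹1985.77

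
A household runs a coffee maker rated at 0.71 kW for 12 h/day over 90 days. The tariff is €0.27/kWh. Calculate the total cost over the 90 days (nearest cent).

Runtime = 12 h/day × 90 days = 1080 h
Energy = 0.71 kW × 1080 h = 766.8 kWh
Cost = 766.8 kWh × €0.27/kWh = €207.04

€207.04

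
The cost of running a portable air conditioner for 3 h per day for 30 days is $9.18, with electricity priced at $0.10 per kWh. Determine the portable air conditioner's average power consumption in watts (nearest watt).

Energy = $9.18 ÷ $0.10/kWh = 91.8 kWh
Runtime = 3 h/day × 30 days = 90 h
Power = 91.8 kWh ÷ 90 h = 1.02 kW = 1020 W

1020 W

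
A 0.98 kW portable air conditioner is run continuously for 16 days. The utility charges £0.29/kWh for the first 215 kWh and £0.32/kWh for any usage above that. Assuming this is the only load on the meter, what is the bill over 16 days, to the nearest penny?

£113.97

Runtime = 24 h × 16 = 384 h
Energy = 0.98 kW × 384 h = 376.32 kWh
Tier 1 (0–215 kWh): 215 × £0.29 = £62.35
Above 215 kWh: 161.32 × £0.32 = £51.6224
Bill = £113.97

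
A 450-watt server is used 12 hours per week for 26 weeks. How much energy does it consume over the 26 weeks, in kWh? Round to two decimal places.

Runtime = 12 h/week × 26 weeks = 312 h
Energy = 0.45 kW × 312 h = 140.4 kWh

140.40 kWh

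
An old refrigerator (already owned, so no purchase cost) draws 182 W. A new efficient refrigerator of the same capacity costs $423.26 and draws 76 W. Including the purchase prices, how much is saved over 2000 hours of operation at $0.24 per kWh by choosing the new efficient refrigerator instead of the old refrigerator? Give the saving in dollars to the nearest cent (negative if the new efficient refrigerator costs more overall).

old refrigerator: $0.00 + (182/1000) kW × 2000 h × $0.24 = $0.00 + $87.36 = $87.36
new efficient refrigerator: $423.26 + (76/1000) kW × 2000 h × $0.24 = $423.26 + $36.48 = $459.74
Saving = $87.36 − $459.74 = −$372.38

-$372.38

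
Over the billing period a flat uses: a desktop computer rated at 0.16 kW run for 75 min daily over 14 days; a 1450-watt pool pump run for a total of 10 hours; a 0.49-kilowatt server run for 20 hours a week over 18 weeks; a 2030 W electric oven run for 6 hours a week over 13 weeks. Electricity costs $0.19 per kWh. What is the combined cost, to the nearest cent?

desktop computer: Runtime = 75 min × 14 = 1050 min = 17.5 h
desktop computer: 0.16 kW × 17.5 h = 2.8 kWh
pool pump: 1.45 kW × 10 h = 14.5 kWh
server: Runtime = 20 h/week × 18 weeks = 360 h
server: 0.49 kW × 360 h = 176.4 kWh
electric oven: Runtime = 6 h/week × 13 weeks = 78 h
electric oven: 2.03 kW × 78 h = 158.34 kWh
Total energy = 352.04 kWh
Cost = 352.04 × $0.19 = $66.89

$66.89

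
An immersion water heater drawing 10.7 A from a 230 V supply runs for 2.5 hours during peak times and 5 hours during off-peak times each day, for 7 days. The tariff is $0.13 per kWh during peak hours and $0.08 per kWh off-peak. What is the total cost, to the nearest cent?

Power = 10.7 A × 230 V = 2461 W = 2.461 kW
Peak energy = 2.461 kW × 2.5 h × 7 = 43.0675 kWh
Off-peak energy = 2.461 kW × 5 h × 7 = 86.135 kWh
Cost = 43.0675 × $0.13 + 86.135 × $0.08 = $5.598775 + $6.8908 = $12.49

$12.49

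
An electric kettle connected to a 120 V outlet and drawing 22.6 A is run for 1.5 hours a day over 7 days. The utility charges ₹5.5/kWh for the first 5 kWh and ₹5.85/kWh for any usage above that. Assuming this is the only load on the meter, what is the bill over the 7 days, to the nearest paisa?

₹164.83

Power = 22.6 A × 120 V = 2712 W = 2.712 kW
Runtime = 1.5 h/day × 7 days = 10.5 h
Energy = 2.712 kW × 10.5 h = 28.476 kWh
Tier 1 (0–5 kWh): 5 × ₹5.5 = ₹27.5
Above 5 kWh: 23.476 × ₹5.85 = ₹137.3346
Bill = ₹164.83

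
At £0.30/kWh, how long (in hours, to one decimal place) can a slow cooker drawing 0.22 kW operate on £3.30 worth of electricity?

50.0 h

Energy available = £3.30 ÷ £0.30/kWh = 11 kWh
Hours = 11 kWh ÷ 0.22 kW = 50.0 h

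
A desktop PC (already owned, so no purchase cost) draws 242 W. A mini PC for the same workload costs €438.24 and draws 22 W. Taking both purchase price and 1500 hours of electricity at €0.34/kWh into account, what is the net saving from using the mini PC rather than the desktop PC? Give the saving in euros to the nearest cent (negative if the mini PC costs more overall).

desktop PC: €0.00 + (242/1000) kW × 1500 h × €0.34 = €0.00 + €123.42 = €123.42
mini PC: €438.24 + (22/1000) kW × 1500 h × €0.34 = €438.24 + €11.22 = €449.46
Saving = €123.42 − €449.46 = −€326.04

-€326.04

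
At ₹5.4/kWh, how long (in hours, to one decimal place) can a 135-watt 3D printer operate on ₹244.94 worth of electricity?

Energy available = ₹244.94 ÷ ₹5.4/kWh = 45.3593 kWh
Hours = 45.3593 kWh ÷ 0.135 kW = 336.0 h

336.0 h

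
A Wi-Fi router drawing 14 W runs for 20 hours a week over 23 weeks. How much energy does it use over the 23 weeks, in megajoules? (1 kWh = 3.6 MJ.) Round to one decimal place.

Runtime = 20 h/week × 23 weeks = 460 h
Energy = 0.014 kW × 460 h = 6.44 kWh
= 6.44 × 3.6 MJ = 23.2 MJ

23.2 MJ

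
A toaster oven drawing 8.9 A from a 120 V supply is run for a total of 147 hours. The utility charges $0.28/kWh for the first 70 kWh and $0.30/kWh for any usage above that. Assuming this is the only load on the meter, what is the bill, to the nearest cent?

$45.70

Power = 8.9 A × 120 V = 1068 W = 1.068 kW
Energy = 1.068 kW × 147 h = 156.996 kWh
Tier 1 (0–70 kWh): 70 × $0.28 = $19.6
Above 70 kWh: 86.996 × $0.30 = $26.0988
Bill = $45.70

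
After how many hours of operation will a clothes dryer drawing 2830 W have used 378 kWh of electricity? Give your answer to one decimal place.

Hours = 378 kWh ÷ 2.83 kW = 133.6 h

133.6 h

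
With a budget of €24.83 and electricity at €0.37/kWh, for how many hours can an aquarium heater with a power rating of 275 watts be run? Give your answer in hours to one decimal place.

244.0 h

Energy available = €24.83 ÷ €0.37/kWh = 67.1081 kWh
Hours = 67.1081 kWh ÷ 0.275 kW = 244.0 h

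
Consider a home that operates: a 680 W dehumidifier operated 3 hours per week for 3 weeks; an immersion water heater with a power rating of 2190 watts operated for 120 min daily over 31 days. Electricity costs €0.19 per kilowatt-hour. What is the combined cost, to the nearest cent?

€26.96

dehumidifier: Runtime = 3 h/week × 3 weeks = 9 h
dehumidifier: 0.68 kW × 9 h = 6.12 kWh
immersion water heater: Runtime = 120 min × 31 = 3720 min = 62 h
immersion water heater: 2.19 kW × 62 h = 135.78 kWh
Total energy = 141.9 kWh
Cost = 141.9 × €0.19 = €26.96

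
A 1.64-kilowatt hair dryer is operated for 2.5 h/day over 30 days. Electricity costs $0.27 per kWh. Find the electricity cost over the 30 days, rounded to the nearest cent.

$33.21

Runtime = 2.5 h/day × 30 days = 75 h
Energy = 1.64 kW × 75 h = 123 kWh
Cost = 123 kWh × $0.27/kWh = $33.21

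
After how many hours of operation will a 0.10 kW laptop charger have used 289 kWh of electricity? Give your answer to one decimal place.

2890.0 h

Hours = 289 kWh ÷ 0.1 kW = 2890.0 h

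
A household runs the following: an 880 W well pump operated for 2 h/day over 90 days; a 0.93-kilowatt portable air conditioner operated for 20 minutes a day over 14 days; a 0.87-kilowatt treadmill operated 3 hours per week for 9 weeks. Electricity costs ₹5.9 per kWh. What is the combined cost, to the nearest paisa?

well pump: Runtime = 2 h/day × 90 days = 180 h
well pump: 0.88 kW × 180 h = 158.4 kWh
portable air conditioner: Runtime = 20 min × 14 = 280 min = 4.666666… h
portable air conditioner: 0.93 kW × 4.666666… h = 4.34 kWh
treadmill: Runtime = 3 h/week × 9 weeks = 27 h
treadmill: 0.87 kW × 27 h = 23.49 kWh
Total energy = 186.23 kWh
Cost = 186.23 × ₹5.9 = ₹1098.76

₹1098.76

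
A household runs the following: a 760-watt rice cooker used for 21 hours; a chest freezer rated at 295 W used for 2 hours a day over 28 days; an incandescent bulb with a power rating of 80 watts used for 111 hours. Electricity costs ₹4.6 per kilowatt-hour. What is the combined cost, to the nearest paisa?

₹190.26

rice cooker: 0.76 kW × 21 h = 15.96 kWh
chest freezer: Runtime = 2 h/day × 28 days = 56 h
chest freezer: 0.295 kW × 56 h = 16.52 kWh
incandescent bulb: 0.08 kW × 111 h = 8.88 kWh
Total energy = 41.36 kWh
Cost = 41.36 × ₹4.6 = ₹190.26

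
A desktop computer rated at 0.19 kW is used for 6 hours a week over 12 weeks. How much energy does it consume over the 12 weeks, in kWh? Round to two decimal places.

Runtime = 6 h/week × 12 weeks = 72 h
Energy = 0.19 kW × 72 h = 13.68 kWh

13.68 kWh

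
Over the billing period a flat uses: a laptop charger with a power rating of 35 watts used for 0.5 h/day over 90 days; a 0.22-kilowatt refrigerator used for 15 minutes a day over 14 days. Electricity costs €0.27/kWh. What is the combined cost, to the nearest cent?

laptop charger: Runtime = 0.5 h/day × 90 days = 45 h
laptop charger: 0.035 kW × 45 h = 1.575 kWh
refrigerator: Runtime = 15 min × 14 = 210 min = 3.5 h
refrigerator: 0.22 kW × 3.5 h = 0.77 kWh
Total energy = 2.345 kWh
Cost = 2.345 × €0.27 = €0.63

€0.63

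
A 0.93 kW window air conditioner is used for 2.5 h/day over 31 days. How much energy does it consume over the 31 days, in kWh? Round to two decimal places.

72.08 kWh

Runtime = 2.5 h/day × 31 days = 77.5 h
Energy = 0.93 kW × 77.5 h = 72.075 kWh ≈ 72.08 kWh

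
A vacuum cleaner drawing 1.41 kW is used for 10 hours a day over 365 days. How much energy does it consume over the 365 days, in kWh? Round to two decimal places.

5146.50 kWh

Runtime = 10 h/day × 365 days = 3650 h
Energy = 1.41 kW × 3650 h = 5146.5 kWh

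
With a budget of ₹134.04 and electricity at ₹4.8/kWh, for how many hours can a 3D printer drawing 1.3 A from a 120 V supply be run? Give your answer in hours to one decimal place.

Power = 1.3 A × 120 V = 156 W = 0.156 kW
Energy available = ₹134.04 ÷ ₹4.8/kWh = 27.925 kWh
Hours = 27.925 kWh ÷ 0.156 kW = 179.0 h

179.0 h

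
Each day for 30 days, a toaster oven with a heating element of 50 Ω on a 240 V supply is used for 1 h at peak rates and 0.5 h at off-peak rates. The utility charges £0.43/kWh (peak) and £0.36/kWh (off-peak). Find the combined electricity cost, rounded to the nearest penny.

£21.08

Power = V²/R = 240²/50 = 1152 W = 1.152 kW
Peak energy = 1.152 kW × 1 h × 30 = 34.56 kWh
Off-peak energy = 1.152 kW × 0.5 h × 30 = 17.28 kWh
Cost = 34.56 × £0.43 + 17.28 × £0.36 = £14.8608 + £6.2208 = £21.08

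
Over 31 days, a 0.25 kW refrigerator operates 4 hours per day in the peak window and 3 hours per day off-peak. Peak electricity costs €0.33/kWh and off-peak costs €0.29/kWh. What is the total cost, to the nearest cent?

Peak energy = 0.25 kW × 4 h × 31 = 31 kWh
Off-peak energy = 0.25 kW × 3 h × 31 = 23.25 kWh
Cost = 31 × €0.33 + 23.25 × €0.29 = €10.23 + €6.7425 = €16.97

€16.97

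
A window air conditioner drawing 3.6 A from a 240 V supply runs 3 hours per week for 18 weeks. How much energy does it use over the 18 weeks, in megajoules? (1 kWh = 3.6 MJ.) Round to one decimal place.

Power = 3.6 A × 240 V = 864 W = 0.864 kW
Runtime = 3 h/week × 18 weeks = 54 h
Energy = 0.864 kW × 54 h = 46.656 kWh
= 46.656 × 3.6 MJ = 168.0 MJ

168.0 MJ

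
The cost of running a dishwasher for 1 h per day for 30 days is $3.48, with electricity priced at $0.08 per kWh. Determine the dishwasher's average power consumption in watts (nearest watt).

1450 W

Energy = $3.48 ÷ $0.08/kWh = 43.5 kWh
Runtime = 1 h/day × 30 days = 30 h
Power = 43.5 kWh ÷ 30 h = 1.45 kW = 1450 W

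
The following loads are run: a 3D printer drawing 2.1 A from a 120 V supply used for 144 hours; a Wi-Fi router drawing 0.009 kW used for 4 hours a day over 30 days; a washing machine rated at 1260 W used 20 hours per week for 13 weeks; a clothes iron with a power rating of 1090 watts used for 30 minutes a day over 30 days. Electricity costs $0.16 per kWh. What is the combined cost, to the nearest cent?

3D printer: Power = 2.1 A × 120 V = 252 W = 0.252 kW
3D printer: 0.252 kW × 144 h = 36.288 kWh
Wi-Fi router: Runtime = 4 h/day × 30 days = 120 h
Wi-Fi router: 0.009 kW × 120 h = 1.08 kWh
washing machine: Runtime = 20 h/week × 13 weeks = 260 h
washing machine: 1.26 kW × 260 h = 327.6 kWh
clothes iron: Runtime = 30 min × 30 = 900 min = 15 h
clothes iron: 1.09 kW × 15 h = 16.35 kWh
Total energy = 381.318 kWh
Cost = 381.318 × $0.16 = $61.01

$61.01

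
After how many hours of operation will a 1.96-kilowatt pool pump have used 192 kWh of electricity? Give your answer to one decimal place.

98.0 h

Hours = 192 kWh ÷ 1.96 kW = 98.0 h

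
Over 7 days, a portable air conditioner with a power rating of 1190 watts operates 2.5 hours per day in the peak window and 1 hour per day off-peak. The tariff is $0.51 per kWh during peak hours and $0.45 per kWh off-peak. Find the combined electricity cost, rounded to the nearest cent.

Peak energy = 1.19 kW × 2.5 h × 7 = 20.825 kWh
Off-peak energy = 1.19 kW × 1 h × 7 = 8.33 kWh
Cost = 20.825 × $0.51 + 8.33 × $0.45 = $10.62075 + $3.7485 = $14.37

$14.37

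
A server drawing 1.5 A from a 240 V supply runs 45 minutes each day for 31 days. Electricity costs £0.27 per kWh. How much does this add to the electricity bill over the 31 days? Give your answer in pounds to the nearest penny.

Power = 1.5 A × 240 V = 360 W = 0.36 kW
Runtime = 45 min × 31 = 1395 min = 23.25 h
Energy = 0.36 kW × 23.25 h = 8.37 kWh
Cost = 8.37 kWh × £0.27/kWh = £2.26

£2.26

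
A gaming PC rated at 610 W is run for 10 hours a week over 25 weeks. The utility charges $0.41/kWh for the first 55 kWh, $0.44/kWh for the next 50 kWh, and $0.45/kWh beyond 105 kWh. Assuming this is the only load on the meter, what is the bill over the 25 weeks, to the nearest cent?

Runtime = 10 h/week × 25 weeks = 250 h
Energy = 0.61 kW × 250 h = 152.5 kWh
Tier 1 (0–55 kWh): 55 × $0.41 = $22.55
Tier 2 (55–105 kWh): 50 × $0.44 = $22
Above 105 kWh: 47.5 × $0.45 = $21.375
Bill = $65.93

$65.93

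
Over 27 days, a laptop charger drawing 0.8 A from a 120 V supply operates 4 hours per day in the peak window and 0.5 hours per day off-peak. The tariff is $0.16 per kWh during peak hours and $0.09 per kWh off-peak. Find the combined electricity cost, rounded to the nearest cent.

$1.78

Power = 0.8 A × 120 V = 96 W = 0.096 kW
Peak energy = 0.096 kW × 4 h × 27 = 10.368 kWh
Off-peak energy = 0.096 kW × 0.5 h × 27 = 1.296 kWh
Cost = 10.368 × $0.16 + 1.296 × $0.09 = $1.65888 + $0.11664 = $1.78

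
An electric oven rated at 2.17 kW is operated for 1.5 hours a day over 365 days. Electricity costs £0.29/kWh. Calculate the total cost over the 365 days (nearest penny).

£344.54

Runtime = 1.5 h/day × 365 days = 547.5 h
Energy = 2.17 kW × 547.5 h = 1188.075 kWh
Cost = 1188.075 kWh × £0.29/kWh = £344.54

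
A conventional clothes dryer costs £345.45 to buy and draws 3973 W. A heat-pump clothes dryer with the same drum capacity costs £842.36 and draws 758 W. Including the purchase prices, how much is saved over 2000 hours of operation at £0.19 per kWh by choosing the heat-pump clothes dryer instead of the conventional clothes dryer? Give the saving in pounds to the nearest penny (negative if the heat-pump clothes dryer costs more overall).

£724.79

conventional clothes dryer: £345.45 + (3973/1000) kW × 2000 h × £0.19 = £345.45 + £1509.74 = £1855.19
heat-pump clothes dryer: £842.36 + (758/1000) kW × 2000 h × £0.19 = £842.36 + £288.04 = £1130.4
Saving = £1855.19 − £1130.4 = £724.79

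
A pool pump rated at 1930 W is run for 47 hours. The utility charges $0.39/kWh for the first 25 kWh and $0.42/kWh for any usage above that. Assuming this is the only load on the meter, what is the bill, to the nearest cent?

Energy = 1.93 kW × 47 h = 90.71 kWh
Tier 1 (0–25 kWh): 25 × $0.39 = $9.75
Above 25 kWh: 65.71 × $0.42 = $27.5982
Bill = $37.35

$37.35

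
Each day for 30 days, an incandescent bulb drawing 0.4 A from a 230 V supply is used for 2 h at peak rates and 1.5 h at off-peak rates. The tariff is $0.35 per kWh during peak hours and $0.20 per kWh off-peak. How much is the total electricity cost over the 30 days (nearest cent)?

$2.76

Power = 0.4 A × 230 V = 92 W = 0.092 kW
Peak energy = 0.092 kW × 2 h × 30 = 5.52 kWh
Off-peak energy = 0.092 kW × 1.5 h × 30 = 4.14 kWh
Cost = 5.52 × $0.35 + 4.14 × $0.20 = $1.932 + $0.828 = $2.76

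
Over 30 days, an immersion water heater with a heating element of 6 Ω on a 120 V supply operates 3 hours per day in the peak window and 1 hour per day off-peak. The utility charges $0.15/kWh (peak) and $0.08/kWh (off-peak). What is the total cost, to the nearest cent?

Power = V²/R = 120²/6 = 2400 W = 2.4 kW
Peak energy = 2.4 kW × 3 h × 30 = 216 kWh
Off-peak energy = 2.4 kW × 1 h × 30 = 72 kWh
Cost = 216 × $0.15 + 72 × $0.08 = $32.4 + $5.76 = $38.16

$38.16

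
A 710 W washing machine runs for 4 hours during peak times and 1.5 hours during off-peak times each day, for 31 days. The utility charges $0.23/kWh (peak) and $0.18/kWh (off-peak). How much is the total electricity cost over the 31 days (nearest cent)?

$26.19

Peak energy = 0.71 kW × 4 h × 31 = 88.04 kWh
Off-peak energy = 0.71 kW × 1.5 h × 31 = 33.015 kWh
Cost = 88.04 × $0.23 + 33.015 × $0.18 = $20.2492 + $5.9427 = $26.19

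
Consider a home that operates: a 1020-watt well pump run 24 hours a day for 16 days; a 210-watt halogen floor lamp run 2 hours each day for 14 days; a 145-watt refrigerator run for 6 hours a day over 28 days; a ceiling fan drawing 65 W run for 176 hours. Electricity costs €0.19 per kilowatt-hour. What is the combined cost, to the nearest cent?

€82.34

well pump: Runtime = 24 h × 16 = 384 h
well pump: 1.02 kW × 384 h = 391.68 kWh
halogen floor lamp: Runtime = 2 h/day × 14 days = 28 h
halogen floor lamp: 0.21 kW × 28 h = 5.88 kWh
refrigerator: Runtime = 6 h/day × 28 days = 168 h
refrigerator: 0.145 kW × 168 h = 24.36 kWh
ceiling fan: 0.065 kW × 176 h = 11.44 kWh
Total energy = 433.36 kWh
Cost = 433.36 × €0.19 = €82.34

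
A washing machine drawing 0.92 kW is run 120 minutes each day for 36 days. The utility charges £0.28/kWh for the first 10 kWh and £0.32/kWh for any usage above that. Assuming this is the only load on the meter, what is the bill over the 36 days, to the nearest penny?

£20.80

Runtime = 120 min × 36 = 4320 min = 72 h
Energy = 0.92 kW × 72 h = 66.24 kWh
Tier 1 (0–10 kWh): 10 × £0.28 = £2.8
Above 10 kWh: 56.24 × £0.32 = £17.9968
Bill = £20.80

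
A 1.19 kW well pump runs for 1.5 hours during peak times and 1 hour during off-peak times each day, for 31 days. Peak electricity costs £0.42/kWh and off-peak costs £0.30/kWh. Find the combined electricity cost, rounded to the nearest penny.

£34.31

Peak energy = 1.19 kW × 1.5 h × 31 = 55.335 kWh
Off-peak energy = 1.19 kW × 1 h × 31 = 36.89 kWh
Cost = 55.335 × £0.42 + 36.89 × £0.30 = £23.2407 + £11.067 = £34.31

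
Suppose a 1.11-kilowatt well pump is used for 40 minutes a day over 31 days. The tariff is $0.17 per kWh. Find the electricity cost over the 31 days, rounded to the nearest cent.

Runtime = 40 min × 31 = 1240 min = 20.666666… h
Energy = 1.11 kW × 20.666666… h = 22.94 kWh
Cost = 22.94 kWh × $0.17/kWh = $3.90

$3.90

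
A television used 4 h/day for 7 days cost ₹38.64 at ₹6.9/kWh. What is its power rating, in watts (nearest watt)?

Energy = ₹38.64 ÷ ₹6.9/kWh = 5.6 kWh
Runtime = 4 h/day × 7 days = 28 h
Power = 5.6 kWh ÷ 28 h = 0.2 kW = 200 W

200 W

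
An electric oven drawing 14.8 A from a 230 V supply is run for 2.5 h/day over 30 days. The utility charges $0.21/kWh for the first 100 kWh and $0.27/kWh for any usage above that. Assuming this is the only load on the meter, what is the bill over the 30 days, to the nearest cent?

Power = 14.8 A × 230 V = 3404 W = 3.404 kW
Runtime = 2.5 h/day × 30 days = 75 h
Energy = 3.404 kW × 75 h = 255.3 kWh
Tier 1 (0–100 kWh): 100 × $0.21 = $21
Above 100 kWh: 155.3 × $0.27 = $41.931
Bill = $62.93

$62.93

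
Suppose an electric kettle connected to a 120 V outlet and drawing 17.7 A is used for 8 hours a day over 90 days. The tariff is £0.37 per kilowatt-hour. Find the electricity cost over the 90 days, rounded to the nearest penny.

£565.83

Power = 17.7 A × 120 V = 2124 W = 2.124 kW
Runtime = 8 h/day × 90 days = 720 h
Energy = 2.124 kW × 720 h = 1529.28 kWh
Cost = 1529.28 kWh × £0.37/kWh = £565.83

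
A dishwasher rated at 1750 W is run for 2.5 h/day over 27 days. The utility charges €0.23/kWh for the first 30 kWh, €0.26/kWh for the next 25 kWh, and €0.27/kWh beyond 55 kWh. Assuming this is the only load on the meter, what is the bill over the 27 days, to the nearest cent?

Runtime = 2.5 h/day × 27 days = 67.5 h
Energy = 1.75 kW × 67.5 h = 118.125 kWh
Tier 1 (0–30 kWh): 30 × €0.23 = €6.9
Tier 2 (30–55 kWh): 25 × €0.26 = €6.5
Above 55 kWh: 63.125 × €0.27 = €17.04375
Bill = €30.44

€30.44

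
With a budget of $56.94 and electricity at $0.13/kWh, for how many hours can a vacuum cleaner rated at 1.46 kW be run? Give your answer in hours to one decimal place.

Energy available = $56.94 ÷ $0.13/kWh = 438 kWh
Hours = 438 kWh ÷ 1.46 kW = 300.0 h

300.0 h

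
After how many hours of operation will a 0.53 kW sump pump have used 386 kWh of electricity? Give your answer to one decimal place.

Hours = 386 kWh ÷ 0.53 kW = 728.3 h

728.3 h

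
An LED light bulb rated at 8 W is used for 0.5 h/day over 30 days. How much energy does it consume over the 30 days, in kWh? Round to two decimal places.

0.12 kWh

Runtime = 0.5 h/day × 30 days = 15 h
Energy = 0.008 kW × 15 h = 0.12 kWh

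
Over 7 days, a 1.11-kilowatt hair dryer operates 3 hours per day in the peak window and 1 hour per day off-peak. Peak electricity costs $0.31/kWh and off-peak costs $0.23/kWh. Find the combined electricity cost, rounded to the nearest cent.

Peak energy = 1.11 kW × 3 h × 7 = 23.31 kWh
Off-peak energy = 1.11 kW × 1 h × 7 = 7.77 kWh
Cost = 23.31 × $0.31 + 7.77 × $0.23 = $7.2261 + $1.7871 = $9.01

$9.01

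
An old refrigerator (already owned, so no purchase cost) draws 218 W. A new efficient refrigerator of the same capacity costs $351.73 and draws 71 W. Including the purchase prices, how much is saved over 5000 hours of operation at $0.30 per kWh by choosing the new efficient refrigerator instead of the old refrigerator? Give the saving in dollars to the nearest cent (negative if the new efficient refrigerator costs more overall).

-$131.23

old refrigerator: $0.00 + (218/1000) kW × 5000 h × $0.30 = $0.00 + $327 = $327
new efficient refrigerator: $351.73 + (71/1000) kW × 5000 h × $0.30 = $351.73 + $106.5 = $458.23
Saving = $327 − $458.23 = −$131.23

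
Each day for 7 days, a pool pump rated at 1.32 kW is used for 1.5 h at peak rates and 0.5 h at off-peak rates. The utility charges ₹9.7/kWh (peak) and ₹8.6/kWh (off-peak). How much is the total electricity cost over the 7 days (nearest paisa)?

₹174.17

Peak energy = 1.32 kW × 1.5 h × 7 = 13.86 kWh
Off-peak energy = 1.32 kW × 0.5 h × 7 = 4.62 kWh
Cost = 13.86 × ₹9.7 + 4.62 × ₹8.6 = ₹134.442 + ₹39.732 = ₹174.17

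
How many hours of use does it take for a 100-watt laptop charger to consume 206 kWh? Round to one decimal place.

Hours = 206 kWh ÷ 0.1 kW = 2060.0 h

2060.0 h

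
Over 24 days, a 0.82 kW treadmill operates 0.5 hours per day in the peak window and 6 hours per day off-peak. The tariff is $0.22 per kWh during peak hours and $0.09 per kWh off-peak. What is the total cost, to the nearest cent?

Peak energy = 0.82 kW × 0.5 h × 24 = 9.84 kWh
Off-peak energy = 0.82 kW × 6 h × 24 = 118.08 kWh
Cost = 9.84 × $0.22 + 118.08 × $0.09 = $2.1648 + $10.6272 = $12.79

$12.79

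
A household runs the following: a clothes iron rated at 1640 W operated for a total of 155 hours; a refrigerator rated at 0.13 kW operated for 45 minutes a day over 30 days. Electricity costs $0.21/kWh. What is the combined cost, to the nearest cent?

$54.00

clothes iron: 1.64 kW × 155 h = 254.2 kWh
refrigerator: Runtime = 45 min × 30 = 1350 min = 22.5 h
refrigerator: 0.13 kW × 22.5 h = 2.925 kWh
Total energy = 257.125 kWh
Cost = 257.125 × $0.21 = $54.00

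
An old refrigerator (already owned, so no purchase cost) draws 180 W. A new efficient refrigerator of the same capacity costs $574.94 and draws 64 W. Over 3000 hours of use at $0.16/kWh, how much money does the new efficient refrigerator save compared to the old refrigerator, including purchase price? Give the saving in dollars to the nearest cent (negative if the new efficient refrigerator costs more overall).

old refrigerator: $0.00 + (180/1000) kW × 3000 h × $0.16 = $0.00 + $86.4 = $86.4
new efficient refrigerator: $574.94 + (64/1000) kW × 3000 h × $0.16 = $574.94 + $30.72 = $605.66
Saving = $86.4 − $605.66 = −$519.26

-$519.26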